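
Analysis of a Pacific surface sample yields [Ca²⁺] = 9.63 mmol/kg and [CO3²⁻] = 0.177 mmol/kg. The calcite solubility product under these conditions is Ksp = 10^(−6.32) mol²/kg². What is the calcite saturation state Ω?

Ω = 3.56

Ksp = 10^(−6.32) = 4.786×10^-7
Ω = [Ca²⁺][CO3²⁻]/Ksp = (9.63×10^-3)(0.177×10^-3) / 4.786×10^-7 = 3.56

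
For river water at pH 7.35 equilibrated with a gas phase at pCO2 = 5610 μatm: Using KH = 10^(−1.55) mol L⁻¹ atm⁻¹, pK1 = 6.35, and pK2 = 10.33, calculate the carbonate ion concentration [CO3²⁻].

[CO2*] = KH · pCO2 = 10^(−1.55) × 5610×10^-6 = 1.581×10^-4 mol/L
α₀ = 1/(1 + K1/[H⁺] + K1K2/[H⁺]²) = 1/(1 + 10^+1.00 + 10^-1.98) = 0.09082
DIC = [CO2*]/α₀ = 1.581×10^-4 / 0.09082 = 1.741 mmol/L
[CO3²⁻] = α₂·DIC; α₂ = 0.0009510, so [CO3²⁻] = 0.0009510 × 1.741 = 0.00166 mmol/L = 1.66 μmol/L

[CO3²⁻] = 1.66 μmol/L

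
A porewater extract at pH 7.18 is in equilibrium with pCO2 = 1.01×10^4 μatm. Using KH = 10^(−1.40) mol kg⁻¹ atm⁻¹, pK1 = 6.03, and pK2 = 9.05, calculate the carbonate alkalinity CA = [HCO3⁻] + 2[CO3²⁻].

CA = 5.83 mmol/kg

[CO2*] = KH · pCO2 = 10^(−1.40) × 1.01×10^4×10^-6 = 4.021×10^-4 mol/kg
α₀ = 1/(1 + K1/[H⁺] + K1K2/[H⁺]²) = 1/(1 + 10^+1.15 + 10^-0.72) = 0.06529
DIC = [CO2*]/α₀ = 4.021×10^-4 / 0.06529 = 6.158 mmol/kg
CA = (α₁ + 2α₂)·DIC = (0.9223 + 2×0.01244) × 6.158 = 5.83 mmol/kg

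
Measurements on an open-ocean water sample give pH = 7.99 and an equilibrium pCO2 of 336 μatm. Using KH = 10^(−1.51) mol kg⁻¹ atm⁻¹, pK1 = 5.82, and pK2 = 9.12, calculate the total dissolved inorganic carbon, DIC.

[CO2*] = KH · pCO2 = 10^(−1.51) × 336×10^-6 = 1.038×10^-5 mol/kg
α₀ = 1/(1 + K1/[H⁺] + K1K2/[H⁺]²) = 1/(1 + 10^+2.17 + 10^+1.04) = 0.006255
DIC = [CO2*]/α₀ = 1.038×10^-5 / 0.006255 = 1.66 mmol/kg

DIC = 1.66 mmol/kg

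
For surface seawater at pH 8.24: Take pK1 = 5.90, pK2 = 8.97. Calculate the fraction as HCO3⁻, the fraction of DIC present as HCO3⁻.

α₁ = 0.840

α₁ = 1 / (1 + [H⁺]/K1 + K2/[H⁺]) = 1 / (1 + 10^-2.34 + 10^-0.73)
   = 1 / (1 + 0.0045709 + 0.18621) = 1/1.1908 = 0.8398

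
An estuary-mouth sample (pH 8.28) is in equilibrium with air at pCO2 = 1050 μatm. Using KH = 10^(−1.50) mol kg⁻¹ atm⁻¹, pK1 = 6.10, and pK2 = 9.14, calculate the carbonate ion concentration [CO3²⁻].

[CO2*] = KH · pCO2 = 10^(−1.50) × 1050×10^-6 = 3.320×10^-5 mol/kg
α₀ = 1/(1 + K1/[H⁺] + K1K2/[H⁺]²) = 1/(1 + 10^+2.18 + 10^+1.32) = 0.005772
DIC = [CO2*]/α₀ = 3.320×10^-5 / 0.005772 = 5.753 mmol/kg
[CO3²⁻] = α₂·DIC; α₂ = 0.1206, so [CO3²⁻] = 0.1206 × 5.753 = 0.694 mmol/kg

[CO3²⁻] = 0.694 mmol/kg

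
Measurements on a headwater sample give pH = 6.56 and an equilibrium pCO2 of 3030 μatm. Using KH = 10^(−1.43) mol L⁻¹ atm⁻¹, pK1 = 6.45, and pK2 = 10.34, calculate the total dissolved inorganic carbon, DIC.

DIC = 0.258 mmol/L

[CO2*] = KH · pCO2 = 10^(−1.43) × 3030×10^-6 = 1.126×10^-4 mol/L
α₀ = 1/(1 + K1/[H⁺] + K1K2/[H⁺]²) = 1/(1 + 10^+0.11 + 10^-3.67) = 0.4370
DIC = [CO2*]/α₀ = 1.126×10^-4 / 0.4370 = 0.258 mmol/L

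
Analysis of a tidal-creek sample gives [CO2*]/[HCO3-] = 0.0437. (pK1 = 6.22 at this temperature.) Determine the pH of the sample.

pH = 7.58

From K1 = [H⁺][HCO3-]/[CO2*]:  pH = pK1 − log₁₀([CO2*]/[HCO3-])
log₁₀(0.0437) = -1.360
pH = 6.22 − (-1.360) = 7.58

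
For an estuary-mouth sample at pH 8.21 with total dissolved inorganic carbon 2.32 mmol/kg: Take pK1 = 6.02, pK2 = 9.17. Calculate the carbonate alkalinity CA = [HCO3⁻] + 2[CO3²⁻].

CA = 2.53 mmol/kg

CA = [HCO3⁻] + 2[CO3²⁻] = (α₁ + 2α₂)·DIC
At pH 8.21: [H⁺]/K1 = 10^-2.19 = 0.0064565, K2/[H⁺] = 10^-0.96 = 0.10965
α₁ = 1/(1 + 0.0064565 + 0.10965) = 1/1.1161 = 0.8960; α₂ = α₁·K2/[H⁺] = 0.09824
α₁ + 2α₂ = 1.0925
CA = 1.0925 × 2.32 = 2.53 mmol/kg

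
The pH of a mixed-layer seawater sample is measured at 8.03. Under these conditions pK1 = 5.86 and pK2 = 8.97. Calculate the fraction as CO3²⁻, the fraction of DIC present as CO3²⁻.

α₂ = 1 / (1 + [H⁺]/K2 + [H⁺]²/(K1K2)) = 1 / (1 + 10^+0.94 + 10^-1.23)
   = 1 / (1 + 8.7096 + 0.058884) = 1/9.7685 = 0.1024

α₂ = 0.102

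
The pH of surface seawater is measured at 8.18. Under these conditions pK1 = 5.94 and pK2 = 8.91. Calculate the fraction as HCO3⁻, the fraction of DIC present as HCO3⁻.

α₁ = 0.839

α₁ = 1 / (1 + [H⁺]/K1 + K2/[H⁺]) = 1 / (1 + 10^-2.24 + 10^-0.73)
   = 1 / (1 + 0.0057544 + 0.18621) = 1/1.1920 = 0.8390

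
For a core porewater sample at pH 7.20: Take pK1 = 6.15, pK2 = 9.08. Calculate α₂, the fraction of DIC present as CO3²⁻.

α₂ = 0.0120

α₂ = 1 / (1 + [H⁺]/K2 + [H⁺]²/(K1K2)) = 1 / (1 + 10^+1.88 + 10^+0.83)
   = 1 / (1 + 75.858 + 6.7608) = 1/83.619 = 0.01196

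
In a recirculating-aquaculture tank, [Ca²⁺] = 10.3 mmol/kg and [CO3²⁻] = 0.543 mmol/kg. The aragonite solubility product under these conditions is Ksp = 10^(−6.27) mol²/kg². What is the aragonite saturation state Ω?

Ksp = 10^(−6.27) = 5.370×10^-7
Ω = [Ca²⁺][CO3²⁻]/Ksp = (10.3×10^-3)(0.543×10^-3) / 5.370×10^-7 = 10.4

Ω = 10.4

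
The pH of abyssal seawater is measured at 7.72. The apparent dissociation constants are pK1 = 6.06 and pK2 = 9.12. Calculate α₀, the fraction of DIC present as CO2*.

α₀ = 1 / (1 + K1/[H⁺] + K1K2/[H⁺]²) = 1 / (1 + 10^+1.66 + 10^+0.26)
   = 1 / (1 + 45.709 + 1.8197) = 1/48.529 = 0.02061

α₀ = 0.0206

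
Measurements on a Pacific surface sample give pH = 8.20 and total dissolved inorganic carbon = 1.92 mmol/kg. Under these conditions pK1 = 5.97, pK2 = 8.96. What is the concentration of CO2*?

[CO2*] = 9.58 μmol/kg

α₀ = 1 / (1 + K1/[H⁺] + K1K2/[H⁺]²) = 1 / (1 + 10^+2.23 + 10^+1.47)
   = 1 / (1 + 169.82 + 29.512) = 1/200.34 = 0.004992
[CO2*] = α₀ × DIC = 0.004992 × 1.92 = 0.00958 mmol/kg = 9.58 μmol/kg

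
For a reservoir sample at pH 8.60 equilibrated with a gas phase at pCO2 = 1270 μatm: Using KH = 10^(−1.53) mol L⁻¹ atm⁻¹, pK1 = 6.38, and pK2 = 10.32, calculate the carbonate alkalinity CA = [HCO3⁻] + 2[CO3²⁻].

CA = 6.46 mmol/L

[CO2*] = KH · pCO2 = 10^(−1.53) × 1270×10^-6 = 3.748×10^-5 mol/L
α₀ = 1/(1 + K1/[H⁺] + K1K2/[H⁺]²) = 1/(1 + 10^+2.22 + 10^+0.50) = 0.005878
DIC = [CO2*]/α₀ = 3.748×10^-5 / 0.005878 = 6.376 mmol/L
CA = (α₁ + 2α₂)·DIC = (0.9755 + 2×0.01859) × 6.376 = 6.46 mmol/L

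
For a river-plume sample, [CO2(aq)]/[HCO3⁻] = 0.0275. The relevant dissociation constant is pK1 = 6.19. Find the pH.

pH = 7.75

From K1 = [H⁺][HCO3⁻]/[CO2(aq)]:  pH = pK1 − log₁₀([CO2(aq)]/[HCO3⁻])
log₁₀(0.0275) = -1.561
pH = 6.19 − (-1.561) = 7.75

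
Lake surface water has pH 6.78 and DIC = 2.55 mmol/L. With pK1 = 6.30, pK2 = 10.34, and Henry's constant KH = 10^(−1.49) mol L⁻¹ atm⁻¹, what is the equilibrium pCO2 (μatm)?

α₀ = 1 / (1 + K1/[H⁺] + K1K2/[H⁺]²) = 1 / (1 + 10^+0.48 + 10^-3.08)
   = 1 / (1 + 3.0200 + 0.00083176) = 1/4.0208 = 0.2487
[CO2*] = α₀ × DIC = 0.2487 × 2.55 = 0.6342 mmol/L
pCO2 = [CO2*]/KH = 6.342×10^-4 / 3.236×10^-2 = 1.96×10^4 μatm

pCO2 = 1.96×10^4 μatm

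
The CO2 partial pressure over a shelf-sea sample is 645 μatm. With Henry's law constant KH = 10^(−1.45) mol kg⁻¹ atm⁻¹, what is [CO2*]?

[CO2*] = 22.9 μmol/kg

KH = 10^(−1.45) = 3.548×10^-2 mol kg⁻¹ atm⁻¹
[CO2*] = KH · pCO2 = 3.548×10^-2 × 645×10^-6 atm = 2.29×10^-5 mol/kg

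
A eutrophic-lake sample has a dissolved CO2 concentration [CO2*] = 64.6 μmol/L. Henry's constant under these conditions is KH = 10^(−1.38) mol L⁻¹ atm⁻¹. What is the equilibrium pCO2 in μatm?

KH = 10^(−1.38) = 4.169×10^-2 mol L⁻¹ atm⁻¹
pCO2 = [CO2*]/KH = 64.6×10^-6 / 4.169×10^-2 = 1.55×10^-3 atm = 1550 μatm

pCO2 = 1550 μatm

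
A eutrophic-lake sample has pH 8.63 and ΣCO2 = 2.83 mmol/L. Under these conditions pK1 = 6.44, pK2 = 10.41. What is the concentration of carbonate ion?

[CO3²⁻] = 0.0459 mmol/L

α₂ = 1 / (1 + [H⁺]/K2 + [H⁺]²/(K1K2)) = 1 / (1 + 10^+1.78 + 10^-0.41)
   = 1 / (1 + 60.256 + 0.38905) = 1/61.645 = 0.01622
[CO3²⁻] = α₂ × DIC = 0.01622 × 2.83 = 0.0459 mmol/L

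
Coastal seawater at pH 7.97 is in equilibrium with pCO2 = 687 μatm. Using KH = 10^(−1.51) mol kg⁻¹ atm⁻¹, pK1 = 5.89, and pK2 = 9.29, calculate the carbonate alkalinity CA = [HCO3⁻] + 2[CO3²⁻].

CA = 2.80 mmol/kg

[CO2*] = KH · pCO2 = 10^(−1.51) × 687×10^-6 = 2.123×10^-5 mol/kg
α₀ = 1/(1 + K1/[H⁺] + K1K2/[H⁺]²) = 1/(1 + 10^+2.08 + 10^+0.76) = 0.007875
DIC = [CO2*]/α₀ = 2.123×10^-5 / 0.007875 = 2.696 mmol/kg
CA = (α₁ + 2α₂)·DIC = (0.9468 + 2×0.04532) × 2.696 = 2.80 mmol/kg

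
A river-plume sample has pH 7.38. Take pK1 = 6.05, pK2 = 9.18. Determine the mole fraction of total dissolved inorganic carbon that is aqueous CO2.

α₀ = 1 / (1 + K1/[H⁺] + K1K2/[H⁺]²) = 1 / (1 + 10^+1.33 + 10^-0.47)
   = 1 / (1 + 21.380 + 0.33884) = 1/22.718 = 0.04402

α₀ = 0.0440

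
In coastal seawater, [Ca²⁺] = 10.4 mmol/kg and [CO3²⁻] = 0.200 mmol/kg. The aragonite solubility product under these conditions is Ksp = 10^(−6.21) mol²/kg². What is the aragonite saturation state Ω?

Ω = 3.37

Ksp = 10^(−6.21) = 6.166×10^-7
Ω = [Ca²⁺][CO3²⁻]/Ksp = (10.4×10^-3)(0.200×10^-3) / 6.166×10^-7 = 3.37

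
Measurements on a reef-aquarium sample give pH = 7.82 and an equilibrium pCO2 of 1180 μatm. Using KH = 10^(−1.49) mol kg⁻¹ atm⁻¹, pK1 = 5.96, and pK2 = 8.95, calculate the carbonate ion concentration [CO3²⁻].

[CO3²⁻] = 0.205 mmol/kg

[CO2*] = KH · pCO2 = 10^(−1.49) × 1180×10^-6 = 3.818×10^-5 mol/kg
α₀ = 1/(1 + K1/[H⁺] + K1K2/[H⁺]²) = 1/(1 + 10^+1.86 + 10^+0.73) = 0.01269
DIC = [CO2*]/α₀ = 3.818×10^-5 / 0.01269 = 3.009 mmol/kg
[CO3²⁻] = α₂·DIC; α₂ = 0.06814, so [CO3²⁻] = 0.06814 × 3.009 = 0.205 mmol/kg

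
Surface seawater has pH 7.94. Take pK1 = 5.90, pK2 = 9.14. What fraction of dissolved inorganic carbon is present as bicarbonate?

α₁ = 1 / (1 + [H⁺]/K1 + K2/[H⁺]) = 1 / (1 + 10^-2.04 + 10^-1.20)
   = 1 / (1 + 0.0091201 + 0.063096) = 1/1.0722 = 0.9326

α₁ = 0.933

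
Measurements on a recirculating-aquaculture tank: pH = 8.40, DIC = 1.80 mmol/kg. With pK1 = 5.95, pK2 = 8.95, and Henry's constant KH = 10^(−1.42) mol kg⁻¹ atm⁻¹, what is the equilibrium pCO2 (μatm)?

α₀ = 1 / (1 + K1/[H⁺] + K1K2/[H⁺]²) = 1 / (1 + 10^+2.45 + 10^+1.90)
   = 1 / (1 + 281.84 + 79.433) = 1/362.27 = 0.002760
[CO2*] = α₀ × DIC = 0.002760 × 1.80 = 0.004969 mmol/kg = 4.969 μmol/kg
pCO2 = [CO2*]/KH = 4.969×10^-6 / 3.802×10^-2 = 131 μatm

pCO2 = 131 μatm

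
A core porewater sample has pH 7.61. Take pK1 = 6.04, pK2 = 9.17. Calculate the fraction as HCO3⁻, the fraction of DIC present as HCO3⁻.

α₁ = 1 / (1 + [H⁺]/K1 + K2/[H⁺]) = 1 / (1 + 10^-1.57 + 10^-1.56)
   = 1 / (1 + 0.026915 + 0.027542) = 1/1.0545 = 0.9484

α₁ = 0.948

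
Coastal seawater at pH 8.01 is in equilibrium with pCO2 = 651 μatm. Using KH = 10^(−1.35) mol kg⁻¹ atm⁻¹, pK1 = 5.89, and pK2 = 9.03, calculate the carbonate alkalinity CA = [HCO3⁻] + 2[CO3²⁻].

CA = 4.57 mmol/kg

[CO2*] = KH · pCO2 = 10^(−1.35) × 651×10^-6 = 2.908×10^-5 mol/kg
α₀ = 1/(1 + K1/[H⁺] + K1K2/[H⁺]²) = 1/(1 + 10^+2.12 + 10^+1.10) = 0.006877
DIC = [CO2*]/α₀ = 2.908×10^-5 / 0.006877 = 4.229 mmol/kg
CA = (α₁ + 2α₂)·DIC = (0.9065 + 2×0.08657) × 4.229 = 4.57 mmol/kg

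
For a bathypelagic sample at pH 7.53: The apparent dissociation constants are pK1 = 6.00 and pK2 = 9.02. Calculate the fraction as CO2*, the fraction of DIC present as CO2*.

α₀ = 0.0278

α₀ = 1 / (1 + K1/[H⁺] + K1K2/[H⁺]²) = 1 / (1 + 10^+1.53 + 10^+0.04)
   = 1 / (1 + 33.884 + 1.0965) = 1/35.981 = 0.02779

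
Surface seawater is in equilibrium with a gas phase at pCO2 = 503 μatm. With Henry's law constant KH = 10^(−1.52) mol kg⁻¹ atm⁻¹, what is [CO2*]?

KH = 10^(−1.52) = 3.020×10^-2 mol kg⁻¹ atm⁻¹
[CO2*] = KH · pCO2 = 3.020×10^-2 × 503×10^-6 atm = 1.52×10^-5 mol/kg

[CO2*] = 15.2 μmol/kg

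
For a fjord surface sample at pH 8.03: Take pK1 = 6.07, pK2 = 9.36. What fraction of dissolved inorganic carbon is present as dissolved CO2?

α₀ = 1 / (1 + K1/[H⁺] + K1K2/[H⁺]²) = 1 / (1 + 10^+1.96 + 10^+0.63)
   = 1 / (1 + 91.201 + 4.2658) = 1/96.467 = 0.01037

α₀ = 0.0104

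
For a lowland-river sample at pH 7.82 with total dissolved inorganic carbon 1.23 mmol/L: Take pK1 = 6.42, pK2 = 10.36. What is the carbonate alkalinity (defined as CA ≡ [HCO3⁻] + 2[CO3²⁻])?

CA = 1.19 mmol/L

CA = [HCO3⁻] + 2[CO3²⁻] = (α₁ + 2α₂)·DIC
At pH 7.82: [H⁺]/K1 = 10^-1.40 = 0.039811, K2/[H⁺] = 10^-2.54 = 0.0028840
α₁ = 1/(1 + 0.039811 + 0.0028840) = 1/1.0427 = 0.9591; α₂ = α₁·K2/[H⁺] = 0.002766
α₁ + 2α₂ = 0.9646
CA = 0.9646 × 1.23 = 1.19 mmol/L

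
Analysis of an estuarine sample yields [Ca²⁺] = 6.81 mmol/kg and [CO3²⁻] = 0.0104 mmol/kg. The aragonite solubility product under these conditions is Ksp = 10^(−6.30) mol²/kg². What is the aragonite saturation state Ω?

Ω = 0.141

Ksp = 10^(−6.30) = 5.012×10^-7
Ω = [Ca²⁺][CO3²⁻]/Ksp = (6.81×10^-3)(0.0104×10^-3) / 5.012×10^-7 = 0.141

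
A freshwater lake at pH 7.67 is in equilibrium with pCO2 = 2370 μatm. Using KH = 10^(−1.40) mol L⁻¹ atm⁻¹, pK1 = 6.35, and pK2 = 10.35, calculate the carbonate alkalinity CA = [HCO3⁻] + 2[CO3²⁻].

[CO2*] = KH · pCO2 = 10^(−1.40) × 2370×10^-6 = 9.435×10^-5 mol/L
α₀ = 1/(1 + K1/[H⁺] + K1K2/[H⁺]²) = 1/(1 + 10^+1.32 + 10^-1.36) = 0.04559
DIC = [CO2*]/α₀ = 9.435×10^-5 / 0.04559 = 2.070 mmol/L
CA = (α₁ + 2α₂)·DIC = (0.9524 + 2×0.001990) × 2.070 = 1.98 mmol/L

CA = 1.98 mmol/L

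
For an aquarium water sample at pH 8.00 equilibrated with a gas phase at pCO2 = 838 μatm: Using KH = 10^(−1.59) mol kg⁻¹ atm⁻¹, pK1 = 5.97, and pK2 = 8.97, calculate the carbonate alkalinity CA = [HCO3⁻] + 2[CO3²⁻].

[CO2*] = KH · pCO2 = 10^(−1.59) × 838×10^-6 = 2.154×10^-5 mol/kg
α₀ = 1/(1 + K1/[H⁺] + K1K2/[H⁺]²) = 1/(1 + 10^+2.03 + 10^+1.06) = 0.008359
DIC = [CO2*]/α₀ = 2.154×10^-5 / 0.008359 = 2.577 mmol/kg
CA = (α₁ + 2α₂)·DIC = (0.8957 + 2×0.09597) × 2.577 = 2.80 mmol/kg

CA = 2.80 mmol/kg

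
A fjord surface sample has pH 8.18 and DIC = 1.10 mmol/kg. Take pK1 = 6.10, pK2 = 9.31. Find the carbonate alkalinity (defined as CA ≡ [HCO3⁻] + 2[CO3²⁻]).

CA = 1.17 mmol/kg

CA = [HCO3⁻] + 2[CO3²⁻] = (α₁ + 2α₂)·DIC
At pH 8.18: [H⁺]/K1 = 10^-2.08 = 0.0083176, K2/[H⁺] = 10^-1.13 = 0.074131
α₁ = 1/(1 + 0.0083176 + 0.074131) = 1/1.0824 = 0.9238; α₂ = α₁·K2/[H⁺] = 0.06848
α₁ + 2α₂ = 1.0608
CA = 1.0608 × 1.10 = 1.17 mmol/kg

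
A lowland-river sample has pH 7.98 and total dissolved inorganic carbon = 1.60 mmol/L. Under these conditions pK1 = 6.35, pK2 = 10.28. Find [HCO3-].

α₁ = 1 / (1 + [H⁺]/K1 + K2/[H⁺]) = 1 / (1 + 10^-1.63 + 10^-2.30)
   = 1 / (1 + 0.023442 + 0.0050119) = 1/1.0285 = 0.9723
[HCO3⁻] = α₁ × DIC = 0.9723 × 1.60 = 1.56 mmol/L

[HCO3⁻] = 1.56 mmol/L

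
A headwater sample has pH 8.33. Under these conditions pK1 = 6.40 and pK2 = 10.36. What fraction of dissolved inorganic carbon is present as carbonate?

α₂ = 1 / (1 + [H⁺]/K2 + [H⁺]²/(K1K2)) = 1 / (1 + 10^+2.03 + 10^+0.10)
   = 1 / (1 + 107.15 + 1.2589) = 1/109.41 = 0.009140

α₂ = 0.00914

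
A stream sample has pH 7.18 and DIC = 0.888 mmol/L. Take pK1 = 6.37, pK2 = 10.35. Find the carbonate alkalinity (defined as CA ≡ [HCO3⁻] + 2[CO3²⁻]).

CA = 0.769 mmol/L

CA = [HCO3⁻] + 2[CO3²⁻] = (α₁ + 2α₂)·DIC
At pH 7.18: [H⁺]/K1 = 10^-0.81 = 0.15488, K2/[H⁺] = 10^-3.17 = 0.00067608
α₁ = 1/(1 + 0.15488 + 0.00067608) = 1/1.1556 = 0.8654; α₂ = α₁·K2/[H⁺] = 0.0005851
α₁ + 2α₂ = 0.8666
CA = 0.8666 × 0.888 = 0.769 mmol/L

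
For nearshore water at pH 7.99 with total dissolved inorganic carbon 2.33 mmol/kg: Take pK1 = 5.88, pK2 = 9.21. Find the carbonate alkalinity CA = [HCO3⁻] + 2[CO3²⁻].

CA = 2.44 mmol/kg

CA = [HCO3⁻] + 2[CO3²⁻] = (α₁ + 2α₂)·DIC
At pH 7.99: [H⁺]/K1 = 10^-2.11 = 0.0077625, K2/[H⁺] = 10^-1.22 = 0.060256
α₁ = 1/(1 + 0.0077625 + 0.060256) = 1/1.0680 = 0.9363; α₂ = α₁·K2/[H⁺] = 0.05642
α₁ + 2α₂ = 1.0492
CA = 1.0492 × 2.33 = 2.44 mmol/kg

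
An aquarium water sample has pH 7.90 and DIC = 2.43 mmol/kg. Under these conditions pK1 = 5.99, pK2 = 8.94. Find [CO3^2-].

[CO3²⁻] = 0.201 mmol/kg

α₂ = 1 / (1 + [H⁺]/K2 + [H⁺]²/(K1K2)) = 1 / (1 + 10^+1.04 + 10^-0.87)
   = 1 / (1 + 10.965 + 0.13490) = 1/12.100 = 0.08265
[CO3²⁻] = α₂ × DIC = 0.08265 × 2.43 = 0.201 mmol/kg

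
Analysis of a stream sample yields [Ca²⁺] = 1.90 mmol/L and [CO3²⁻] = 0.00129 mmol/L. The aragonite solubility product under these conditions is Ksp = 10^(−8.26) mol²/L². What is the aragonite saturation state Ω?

Ω = 0.446

Ksp = 10^(−8.26) = 5.495×10^-9
Ω = [Ca²⁺][CO3²⁻]/Ksp = (1.90×10^-3)(0.00129×10^-3) / 5.495×10^-9 = 0.446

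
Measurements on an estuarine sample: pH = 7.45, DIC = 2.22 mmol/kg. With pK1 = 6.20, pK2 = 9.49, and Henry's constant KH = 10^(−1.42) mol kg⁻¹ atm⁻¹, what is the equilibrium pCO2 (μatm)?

α₀ = 1 / (1 + K1/[H⁺] + K1K2/[H⁺]²) = 1 / (1 + 10^+1.25 + 10^-0.79)
   = 1 / (1 + 17.783 + 0.16218) = 1/18.945 = 0.05278
[CO2*] = α₀ × DIC = 0.05278 × 2.22 = 0.1172 mmol/kg
pCO2 = [CO2*]/KH = 1.172×10^-4 / 3.802×10^-2 = 3080 μatm

pCO2 = 3080 μatm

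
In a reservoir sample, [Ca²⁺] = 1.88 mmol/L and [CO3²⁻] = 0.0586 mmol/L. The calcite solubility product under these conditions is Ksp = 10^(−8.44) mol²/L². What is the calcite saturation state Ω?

Ω = 30.3

Ksp = 10^(−8.44) = 3.631×10^-9
Ω = [Ca²⁺][CO3²⁻]/Ksp = (1.88×10^-3)(0.0586×10^-3) / 3.631×10^-9 = 30.3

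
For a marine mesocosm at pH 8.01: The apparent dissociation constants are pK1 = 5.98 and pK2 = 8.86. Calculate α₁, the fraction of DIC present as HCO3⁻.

α₁ = 1 / (1 + [H⁺]/K1 + K2/[H⁺]) = 1 / (1 + 10^-2.03 + 10^-0.85)
   = 1 / (1 + 0.0093325 + 0.14125) = 1/1.1506 = 0.8691

α₁ = 0.869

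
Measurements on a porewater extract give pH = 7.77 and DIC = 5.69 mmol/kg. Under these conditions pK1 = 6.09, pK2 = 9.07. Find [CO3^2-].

α₂ = 1 / (1 + [H⁺]/K2 + [H⁺]²/(K1K2)) = 1 / (1 + 10^+1.30 + 10^-0.38)
   = 1 / (1 + 19.953 + 0.41687) = 1/21.369 = 0.04680
[CO3²⁻] = α₂ × DIC = 0.04680 × 5.69 = 0.266 mmol/kg

[CO3²⁻] = 0.266 mmol/kg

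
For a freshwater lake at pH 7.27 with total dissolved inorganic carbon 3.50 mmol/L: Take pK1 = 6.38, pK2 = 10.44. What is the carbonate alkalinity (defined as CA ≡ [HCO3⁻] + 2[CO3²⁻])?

CA = [HCO3⁻] + 2[CO3²⁻] = (α₁ + 2α₂)·DIC
At pH 7.27: [H⁺]/K1 = 10^-0.89 = 0.12882, K2/[H⁺] = 10^-3.17 = 0.00067608
α₁ = 1/(1 + 0.12882 + 0.00067608) = 1/1.1295 = 0.8853; α₂ = α₁·K2/[H⁺] = 0.0005986
α₁ + 2α₂ = 0.8865
CA = 0.8865 × 3.50 = 3.10 mmol/L

CA = 3.10 mmol/L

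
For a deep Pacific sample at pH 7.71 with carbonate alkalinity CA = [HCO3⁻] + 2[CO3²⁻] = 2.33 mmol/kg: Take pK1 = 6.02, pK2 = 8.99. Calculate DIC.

DIC = 2.26 mmol/kg

CA = [HCO3⁻] + 2[CO3²⁻] = (α₁ + 2α₂)·DIC
At pH 7.71: [H⁺]/K1 = 10^-1.69 = 0.020417, K2/[H⁺] = 10^-1.28 = 0.052481
α₁ = 1/(1 + 0.020417 + 0.052481) = 1/1.0729 = 0.9321; α₂ = α₁·K2/[H⁺] = 0.04891
α₁ + 2α₂ = 1.0299
DIC = CA / (α₁ + 2α₂) = 2.33 / 1.0299 = 2.26 mmol/kg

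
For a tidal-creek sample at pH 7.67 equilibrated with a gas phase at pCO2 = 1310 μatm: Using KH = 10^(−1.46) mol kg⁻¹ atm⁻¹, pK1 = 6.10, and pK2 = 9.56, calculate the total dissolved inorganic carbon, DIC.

[CO2*] = KH · pCO2 = 10^(−1.46) × 1310×10^-6 = 4.542×10^-5 mol/kg
α₀ = 1/(1 + K1/[H⁺] + K1K2/[H⁺]²) = 1/(1 + 10^+1.57 + 10^-0.32) = 0.02589
DIC = [CO2*]/α₀ = 4.542×10^-5 / 0.02589 = 1.75 mmol/kg

DIC = 1.75 mmol/kg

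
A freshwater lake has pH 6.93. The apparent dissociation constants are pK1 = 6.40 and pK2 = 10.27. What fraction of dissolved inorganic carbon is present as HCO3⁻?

α₁ = 1 / (1 + [H⁺]/K1 + K2/[H⁺]) = 1 / (1 + 10^-0.53 + 10^-3.34)
   = 1 / (1 + 0.29512 + 0.00045709) = 1/1.2956 = 0.7719

α₁ = 0.772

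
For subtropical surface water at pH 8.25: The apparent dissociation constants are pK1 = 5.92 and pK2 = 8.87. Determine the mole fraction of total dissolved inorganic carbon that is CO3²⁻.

α₂ = 1 / (1 + [H⁺]/K2 + [H⁺]²/(K1K2)) = 1 / (1 + 10^+0.62 + 10^-1.71)
   = 1 / (1 + 4.1687 + 0.019498) = 1/5.1882 = 0.1927

α₂ = 0.193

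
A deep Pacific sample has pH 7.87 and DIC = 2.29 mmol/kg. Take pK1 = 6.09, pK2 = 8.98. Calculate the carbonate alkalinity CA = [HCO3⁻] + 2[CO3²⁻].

CA = [HCO3⁻] + 2[CO3²⁻] = (α₁ + 2α₂)·DIC
At pH 7.87: [H⁺]/K1 = 10^-1.78 = 0.016596, K2/[H⁺] = 10^-1.11 = 0.077625
α₁ = 1/(1 + 0.016596 + 0.077625) = 1/1.0942 = 0.9139; α₂ = α₁·K2/[H⁺] = 0.07094
α₁ + 2α₂ = 1.0558
CA = 1.0558 × 2.29 = 2.42 mmol/kg

CA = 2.42 mmol/kg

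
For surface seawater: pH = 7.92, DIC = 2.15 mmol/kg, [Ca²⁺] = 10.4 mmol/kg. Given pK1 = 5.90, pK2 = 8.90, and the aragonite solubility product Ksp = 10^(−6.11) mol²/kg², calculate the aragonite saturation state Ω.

α₂ = 1 / (1 + [H⁺]/K2 + [H⁺]²/(K1K2)) = 1 / (1 + 10^+0.98 + 10^-1.04)
   = 1 / (1 + 9.5499 + 0.091201) = 1/10.641 = 0.09398
[CO3²⁻] = α₂ × DIC = 0.09398 × 2.15 = 0.2020 mmol/kg
Ksp = 10^(−6.11) = 7.762×10^-7
Ω = [Ca²⁺][CO3²⁻]/Ksp = (10.4×10^-3)(2.020×10^-4) / 7.762×10^-7 = 2.71

Ω = 2.71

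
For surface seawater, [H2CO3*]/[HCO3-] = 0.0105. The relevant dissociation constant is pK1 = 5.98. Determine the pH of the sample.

pH = 7.96

From K1 = [H⁺][HCO3-]/[H2CO3*]:  pH = pK1 − log₁₀([H2CO3*]/[HCO3-])
log₁₀(0.0105) = -1.979
pH = 5.98 − (-1.979) = 7.96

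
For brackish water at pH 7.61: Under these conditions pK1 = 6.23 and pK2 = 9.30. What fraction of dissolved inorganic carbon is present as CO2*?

α₀ = 0.0392

α₀ = 1 / (1 + K1/[H⁺] + K1K2/[H⁺]²) = 1 / (1 + 10^+1.38 + 10^-0.31)
   = 1 / (1 + 23.988 + 0.48978) = 1/25.478 = 0.03925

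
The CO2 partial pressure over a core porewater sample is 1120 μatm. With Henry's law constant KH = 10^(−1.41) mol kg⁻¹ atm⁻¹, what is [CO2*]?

[CO2*] = 43.6 μmol/kg

KH = 10^(−1.41) = 3.890×10^-2 mol kg⁻¹ atm⁻¹
[CO2*] = KH · pCO2 = 3.890×10^-2 × 1120×10^-6 atm = 4.36×10^-5 mol/kg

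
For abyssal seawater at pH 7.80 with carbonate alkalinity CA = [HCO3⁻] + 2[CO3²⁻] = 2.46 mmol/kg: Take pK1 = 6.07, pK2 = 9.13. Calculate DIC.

DIC = 2.40 mmol/kg

CA = [HCO3⁻] + 2[CO3²⁻] = (α₁ + 2α₂)·DIC
At pH 7.80: [H⁺]/K1 = 10^-1.73 = 0.018621, K2/[H⁺] = 10^-1.33 = 0.046774
α₁ = 1/(1 + 0.018621 + 0.046774) = 1/1.0654 = 0.9386; α₂ = α₁·K2/[H⁺] = 0.04390
α₁ + 2α₂ = 1.0264
DIC = CA / (α₁ + 2α₂) = 2.46 / 1.0264 = 2.40 mmol/kg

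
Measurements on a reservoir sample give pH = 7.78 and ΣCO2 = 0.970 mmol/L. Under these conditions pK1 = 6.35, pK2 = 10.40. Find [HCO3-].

α₁ = 1 / (1 + [H⁺]/K1 + K2/[H⁺]) = 1 / (1 + 10^-1.43 + 10^-2.62)
   = 1 / (1 + 0.037154 + 0.0023988) = 1/1.0396 = 0.9620
[HCO3⁻] = α₁ × DIC = 0.9620 × 0.970 = 0.933 mmol/L

[HCO3⁻] = 0.933 mmol/L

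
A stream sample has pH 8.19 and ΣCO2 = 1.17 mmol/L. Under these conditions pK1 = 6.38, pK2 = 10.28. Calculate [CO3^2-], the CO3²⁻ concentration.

α₂ = 1 / (1 + [H⁺]/K2 + [H⁺]²/(K1K2)) = 1 / (1 + 10^+2.09 + 10^+0.28)
   = 1 / (1 + 123.03 + 1.9055) = 1/125.93 = 0.007941
[CO3²⁻] = α₂ × DIC = 0.007941 × 1.17 = 0.00929 mmol/L = 9.29 μmol/L

[CO3²⁻] = 9.29 μmol/L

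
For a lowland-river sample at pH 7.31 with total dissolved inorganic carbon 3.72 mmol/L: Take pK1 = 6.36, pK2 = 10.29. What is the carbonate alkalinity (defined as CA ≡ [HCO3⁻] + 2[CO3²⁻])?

CA = 3.35 mmol/L

CA = [HCO3⁻] + 2[CO3²⁻] = (α₁ + 2α₂)·DIC
At pH 7.31: [H⁺]/K1 = 10^-0.95 = 0.11220, K2/[H⁺] = 10^-2.98 = 0.0010471
α₁ = 1/(1 + 0.11220 + 0.0010471) = 1/1.1132 = 0.8983; α₂ = α₁·K2/[H⁺] = 0.0009406
α₁ + 2α₂ = 0.9002
CA = 0.9002 × 3.72 = 3.35 mmol/L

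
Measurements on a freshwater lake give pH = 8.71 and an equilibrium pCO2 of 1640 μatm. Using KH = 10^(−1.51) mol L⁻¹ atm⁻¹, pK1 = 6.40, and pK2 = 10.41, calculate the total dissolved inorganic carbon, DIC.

DIC = 10.6 mmol/L

[CO2*] = KH · pCO2 = 10^(−1.51) × 1640×10^-6 = 5.068×10^-5 mol/L
α₀ = 1/(1 + K1/[H⁺] + K1K2/[H⁺]²) = 1/(1 + 10^+2.31 + 10^+0.61) = 0.004779
DIC = [CO2*]/α₀ = 5.068×10^-5 / 0.004779 = 10.6 mmol/L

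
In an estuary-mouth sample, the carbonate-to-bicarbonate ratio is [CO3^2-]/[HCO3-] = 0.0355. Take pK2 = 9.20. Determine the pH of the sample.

From K2 = [H⁺][CO3^2-]/[HCO3-]:  pH = pK2 + log₁₀([CO3^2-]/[HCO3-])
log₁₀(0.0355) = -1.450
pH = 9.20 + (-1.450) = 7.75

pH = 7.75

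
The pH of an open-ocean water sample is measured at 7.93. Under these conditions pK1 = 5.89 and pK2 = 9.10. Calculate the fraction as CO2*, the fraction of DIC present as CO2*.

α₀ = 1 / (1 + K1/[H⁺] + K1K2/[H⁺]²) = 1 / (1 + 10^+2.04 + 10^+0.87)
   = 1 / (1 + 109.65 + 7.4131) = 1/118.06 = 0.008470

α₀ = 0.00847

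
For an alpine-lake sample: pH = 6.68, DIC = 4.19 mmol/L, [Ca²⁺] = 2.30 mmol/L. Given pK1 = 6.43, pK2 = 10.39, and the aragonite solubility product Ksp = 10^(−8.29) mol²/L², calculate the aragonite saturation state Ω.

α₂ = 1 / (1 + [H⁺]/K2 + [H⁺]²/(K1K2)) = 1 / (1 + 10^+3.71 + 10^+3.46)
   = 1 / (1 + 5128.6 + 2884.0) = 1/8013.6 = 0.0001248
[CO3²⁻] = α₂ × DIC = 0.0001248 × 4.19 = 0.0005229 mmol/L = 0.5229 μmol/L
Ksp = 10^(−8.29) = 5.129×10^-9
Ω = [Ca²⁺][CO3²⁻]/Ksp = (2.30×10^-3)(5.229×10^-7) / 5.129×10^-9 = 0.234

Ω = 0.234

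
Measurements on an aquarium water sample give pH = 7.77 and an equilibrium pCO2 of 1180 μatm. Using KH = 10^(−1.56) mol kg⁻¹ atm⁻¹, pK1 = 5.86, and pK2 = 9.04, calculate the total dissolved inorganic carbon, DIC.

DIC = 2.82 mmol/kg

[CO2*] = KH · pCO2 = 10^(−1.56) × 1180×10^-6 = 3.250×10^-5 mol/kg
α₀ = 1/(1 + K1/[H⁺] + K1K2/[H⁺]²) = 1/(1 + 10^+1.91 + 10^+0.64) = 0.01154
DIC = [CO2*]/α₀ = 3.250×10^-5 / 0.01154 = 2.82 mmol/kg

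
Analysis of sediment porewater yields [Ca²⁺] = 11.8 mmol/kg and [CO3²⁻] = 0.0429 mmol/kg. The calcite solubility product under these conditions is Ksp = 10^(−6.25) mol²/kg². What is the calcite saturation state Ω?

Ksp = 10^(−6.25) = 5.623×10^-7
Ω = [Ca²⁺][CO3²⁻]/Ksp = (11.8×10^-3)(0.0429×10^-3) / 5.623×10^-7 = 0.900

Ω = 0.900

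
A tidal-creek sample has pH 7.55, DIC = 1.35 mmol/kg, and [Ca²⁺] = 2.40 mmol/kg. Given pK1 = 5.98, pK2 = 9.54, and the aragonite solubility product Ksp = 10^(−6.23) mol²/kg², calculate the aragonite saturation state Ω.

Ω = 0.0543

α₂ = 1 / (1 + [H⁺]/K2 + [H⁺]²/(K1K2)) = 1 / (1 + 10^+1.99 + 10^+0.42)
   = 1 / (1 + 97.724 + 2.6303) = 1/101.35 = 0.009866
[CO3²⁻] = α₂ × DIC = 0.009866 × 1.35 = 0.01332 mmol/kg = 13.32 μmol/kg
Ksp = 10^(−6.23) = 5.888×10^-7
Ω = [Ca²⁺][CO3²⁻]/Ksp = (2.40×10^-3)(1.332×10^-5) / 5.888×10^-7 = 0.0543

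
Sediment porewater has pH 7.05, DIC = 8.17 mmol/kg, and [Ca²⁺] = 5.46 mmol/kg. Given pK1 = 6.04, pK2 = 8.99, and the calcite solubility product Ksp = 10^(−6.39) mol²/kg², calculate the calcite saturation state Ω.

Ω = 1.13

α₂ = 1 / (1 + [H⁺]/K2 + [H⁺]²/(K1K2)) = 1 / (1 + 10^+1.94 + 10^+0.93)
   = 1 / (1 + 87.096 + 8.5114) = 1/96.608 = 0.01035
[CO3²⁻] = α₂ × DIC = 0.01035 × 8.17 = 0.08457 mmol/kg
Ksp = 10^(−6.39) = 4.074×10^-7
Ω = [Ca²⁺][CO3²⁻]/Ksp = (5.46×10^-3)(8.457×10^-5) / 4.074×10^-7 = 1.13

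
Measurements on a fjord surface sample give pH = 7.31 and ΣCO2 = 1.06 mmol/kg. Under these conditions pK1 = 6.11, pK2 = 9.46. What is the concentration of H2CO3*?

[CO2*] = 0.0625 mmol/kg

α₀ = 1 / (1 + K1/[H⁺] + K1K2/[H⁺]²) = 1 / (1 + 10^+1.20 + 10^-0.95)
   = 1 / (1 + 15.849 + 0.11220) = 1/16.961 = 0.05896
[CO2*] = α₀ × DIC = 0.05896 × 1.06 = 0.0625 mmol/kg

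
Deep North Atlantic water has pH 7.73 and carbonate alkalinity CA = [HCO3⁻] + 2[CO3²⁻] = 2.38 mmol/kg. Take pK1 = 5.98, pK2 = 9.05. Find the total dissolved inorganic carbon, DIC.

DIC = 2.31 mmol/kg

CA = [HCO3⁻] + 2[CO3²⁻] = (α₁ + 2α₂)·DIC
At pH 7.73: [H⁺]/K1 = 10^-1.75 = 0.017783, K2/[H⁺] = 10^-1.32 = 0.047863
α₁ = 1/(1 + 0.017783 + 0.047863) = 1/1.0656 = 0.9384; α₂ = α₁·K2/[H⁺] = 0.04491
α₁ + 2α₂ = 1.0282
DIC = CA / (α₁ + 2α₂) = 2.38 / 1.0282 = 2.31 mmol/kg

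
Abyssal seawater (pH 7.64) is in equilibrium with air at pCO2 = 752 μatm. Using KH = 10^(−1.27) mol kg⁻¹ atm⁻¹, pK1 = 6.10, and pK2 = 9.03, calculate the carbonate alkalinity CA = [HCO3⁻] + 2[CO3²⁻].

CA = 1.51 mmol/kg

[CO2*] = KH · pCO2 = 10^(−1.27) × 752×10^-6 = 4.038×10^-5 mol/kg
α₀ = 1/(1 + K1/[H⁺] + K1K2/[H⁺]²) = 1/(1 + 10^+1.54 + 10^+0.15) = 0.02696
DIC = [CO2*]/α₀ = 4.038×10^-5 / 0.02696 = 1.498 mmol/kg
CA = (α₁ + 2α₂)·DIC = (0.9349 + 2×0.03809) × 1.498 = 1.51 mmol/kg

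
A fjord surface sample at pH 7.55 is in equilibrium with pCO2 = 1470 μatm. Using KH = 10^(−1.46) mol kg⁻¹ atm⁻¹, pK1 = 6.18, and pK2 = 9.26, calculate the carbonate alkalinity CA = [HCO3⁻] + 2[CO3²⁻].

[CO2*] = KH · pCO2 = 10^(−1.46) × 1470×10^-6 = 5.097×10^-5 mol/kg
α₀ = 1/(1 + K1/[H⁺] + K1K2/[H⁺]²) = 1/(1 + 10^+1.37 + 10^-0.34) = 0.04016
DIC = [CO2*]/α₀ = 5.097×10^-5 / 0.04016 = 1.269 mmol/kg
CA = (α₁ + 2α₂)·DIC = (0.9415 + 2×0.01836) × 1.269 = 1.24 mmol/kg

CA = 1.24 mmol/kg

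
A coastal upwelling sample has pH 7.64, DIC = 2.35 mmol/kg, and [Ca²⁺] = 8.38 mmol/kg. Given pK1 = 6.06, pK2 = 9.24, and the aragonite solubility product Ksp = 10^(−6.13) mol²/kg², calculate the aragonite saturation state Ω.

α₂ = 1 / (1 + [H⁺]/K2 + [H⁺]²/(K1K2)) = 1 / (1 + 10^+1.60 + 10^+0.02)
   = 1 / (1 + 39.811 + 1.0471) = 1/41.858 = 0.02389
[CO3²⁻] = α₂ × DIC = 0.02389 × 2.35 = 0.05614 mmol/kg
Ksp = 10^(−6.13) = 7.413×10^-7
Ω = [Ca²⁺][CO3²⁻]/Ksp = (8.38×10^-3)(5.614×10^-5) / 7.413×10^-7 = 0.635

Ω = 0.635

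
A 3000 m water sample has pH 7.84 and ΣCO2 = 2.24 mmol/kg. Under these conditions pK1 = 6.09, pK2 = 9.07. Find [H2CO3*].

α₀ = 1 / (1 + K1/[H⁺] + K1K2/[H⁺]²) = 1 / (1 + 10^+1.75 + 10^+0.52)
   = 1 / (1 + 56.234 + 3.3113) = 1/60.545 = 0.01652
[CO2*] = α₀ × DIC = 0.01652 × 2.24 = 0.0370 mmol/kg

[CO2*] = 0.0370 mmol/kg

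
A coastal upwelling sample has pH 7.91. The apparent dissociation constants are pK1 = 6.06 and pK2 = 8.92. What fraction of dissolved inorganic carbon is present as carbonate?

α₂ = 0.0879

α₂ = 1 / (1 + [H⁺]/K2 + [H⁺]²/(K1K2)) = 1 / (1 + 10^+1.01 + 10^-0.84)
   = 1 / (1 + 10.233 + 0.14454) = 1/11.377 = 0.08789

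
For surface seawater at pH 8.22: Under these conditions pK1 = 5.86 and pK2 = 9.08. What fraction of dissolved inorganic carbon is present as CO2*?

α₀ = 1 / (1 + K1/[H⁺] + K1K2/[H⁺]²) = 1 / (1 + 10^+2.36 + 10^+1.50)
   = 1 / (1 + 229.09 + 31.623) = 1/261.71 = 0.003821

α₀ = 0.00382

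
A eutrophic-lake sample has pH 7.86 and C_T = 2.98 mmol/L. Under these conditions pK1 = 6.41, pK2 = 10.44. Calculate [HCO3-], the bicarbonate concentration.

[HCO3⁻] = 2.87 mmol/L

α₁ = 1 / (1 + [H⁺]/K1 + K2/[H⁺]) = 1 / (1 + 10^-1.45 + 10^-2.58)
   = 1 / (1 + 0.035481 + 0.0026303) = 1/1.0381 = 0.9633
[HCO3⁻] = α₁ × DIC = 0.9633 × 2.98 = 2.87 mmol/L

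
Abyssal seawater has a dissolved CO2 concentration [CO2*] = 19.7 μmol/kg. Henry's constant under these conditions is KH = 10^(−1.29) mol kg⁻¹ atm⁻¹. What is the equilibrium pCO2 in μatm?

pCO2 = 384 μatm

KH = 10^(−1.29) = 5.129×10^-2 mol kg⁻¹ atm⁻¹
pCO2 = [CO2*]/KH = 19.7×10^-6 / 5.129×10^-2 = 3.84×10^-4 atm = 384 μatm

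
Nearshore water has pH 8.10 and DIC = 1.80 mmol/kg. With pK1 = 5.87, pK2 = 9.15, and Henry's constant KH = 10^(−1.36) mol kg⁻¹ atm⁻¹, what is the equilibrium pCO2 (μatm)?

pCO2 = 222 μatm

α₀ = 1 / (1 + K1/[H⁺] + K1K2/[H⁺]²) = 1 / (1 + 10^+2.23 + 10^+1.18)
   = 1 / (1 + 169.82 + 15.136) = 1/185.96 = 0.005378
[CO2*] = α₀ × DIC = 0.005378 × 1.80 = 0.009680 mmol/kg = 9.680 μmol/kg
pCO2 = [CO2*]/KH = 9.680×10^-6 / 4.365×10^-2 = 222 μatm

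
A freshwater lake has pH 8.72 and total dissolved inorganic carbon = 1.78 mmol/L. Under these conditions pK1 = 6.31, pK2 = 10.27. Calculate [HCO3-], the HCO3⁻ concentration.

[HCO3⁻] = 1.72 mmol/L

α₁ = 1 / (1 + [H⁺]/K1 + K2/[H⁺]) = 1 / (1 + 10^-2.41 + 10^-1.55)
   = 1 / (1 + 0.0038905 + 0.028184) = 1/1.0321 = 0.9689
[HCO3⁻] = α₁ × DIC = 0.9689 × 1.78 = 1.72 mmol/L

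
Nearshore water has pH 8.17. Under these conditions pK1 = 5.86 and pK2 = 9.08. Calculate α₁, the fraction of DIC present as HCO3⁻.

α₁ = 1 / (1 + [H⁺]/K1 + K2/[H⁺]) = 1 / (1 + 10^-2.31 + 10^-0.91)
   = 1 / (1 + 0.0048978 + 0.12303) = 1/1.1279 = 0.8866

α₁ = 0.887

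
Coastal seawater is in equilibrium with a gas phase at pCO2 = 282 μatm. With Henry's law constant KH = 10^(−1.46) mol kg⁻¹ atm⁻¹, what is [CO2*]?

KH = 10^(−1.46) = 3.467×10^-2 mol kg⁻¹ atm⁻¹
[CO2*] = KH · pCO2 = 3.467×10^-2 × 282×10^-6 atm = 9.78×10^-6 mol/kg

[CO2*] = 9.78 μmol/kg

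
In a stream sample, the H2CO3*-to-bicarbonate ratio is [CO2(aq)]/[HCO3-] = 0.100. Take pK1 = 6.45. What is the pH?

From K1 = [H⁺][HCO3-]/[CO2(aq)]:  pH = pK1 − log₁₀([CO2(aq)]/[HCO3-])
log₁₀(0.100) = -1.000
pH = 6.45 − (-1.000) = 7.45

pH = 7.45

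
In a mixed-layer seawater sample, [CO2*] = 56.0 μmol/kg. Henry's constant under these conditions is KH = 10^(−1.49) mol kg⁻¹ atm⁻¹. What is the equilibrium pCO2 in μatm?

pCO2 = 1730 μatm

KH = 10^(−1.49) = 3.236×10^-2 mol kg⁻¹ atm⁻¹
pCO2 = [CO2*]/KH = 56.0×10^-6 / 3.236×10^-2 = 1.73×10^-3 atm = 1730 μatm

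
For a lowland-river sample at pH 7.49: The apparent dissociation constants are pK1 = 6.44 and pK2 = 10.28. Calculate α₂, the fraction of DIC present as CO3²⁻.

α₂ = 1 / (1 + [H⁺]/K2 + [H⁺]²/(K1K2)) = 1 / (1 + 10^+2.79 + 10^+1.74)
   = 1 / (1 + 616.60 + 54.954) = 1/672.55 = 0.001487

α₂ = 0.00149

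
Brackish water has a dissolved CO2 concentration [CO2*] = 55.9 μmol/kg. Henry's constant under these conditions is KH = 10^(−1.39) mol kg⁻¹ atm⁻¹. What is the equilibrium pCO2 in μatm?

KH = 10^(−1.39) = 4.074×10^-2 mol kg⁻¹ atm⁻¹
pCO2 = [CO2*]/KH = 55.9×10^-6 / 4.074×10^-2 = 1.37×10^-3 atm = 1370 μatm

pCO2 = 1370 μatm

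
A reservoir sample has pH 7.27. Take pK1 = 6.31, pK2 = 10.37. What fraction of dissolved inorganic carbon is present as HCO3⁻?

α₁ = 0.901

α₁ = 1 / (1 + [H⁺]/K1 + K2/[H⁺]) = 1 / (1 + 10^-0.96 + 10^-3.10)
   = 1 / (1 + 0.10965 + 0.00079433) = 1/1.1104 = 0.9005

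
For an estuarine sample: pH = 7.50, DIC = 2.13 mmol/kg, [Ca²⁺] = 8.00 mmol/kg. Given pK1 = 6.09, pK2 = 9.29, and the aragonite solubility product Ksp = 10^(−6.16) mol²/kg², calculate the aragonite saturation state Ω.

α₂ = 1 / (1 + [H⁺]/K2 + [H⁺]²/(K1K2)) = 1 / (1 + 10^+1.79 + 10^+0.38)
   = 1 / (1 + 61.660 + 2.3988) = 1/65.058 = 0.01537
[CO3²⁻] = α₂ × DIC = 0.01537 × 2.13 = 0.03274 mmol/kg
Ksp = 10^(−6.16) = 6.918×10^-7
Ω = [Ca²⁺][CO3²⁻]/Ksp = (8.00×10^-3)(3.274×10^-5) / 6.918×10^-7 = 0.379

Ω = 0.379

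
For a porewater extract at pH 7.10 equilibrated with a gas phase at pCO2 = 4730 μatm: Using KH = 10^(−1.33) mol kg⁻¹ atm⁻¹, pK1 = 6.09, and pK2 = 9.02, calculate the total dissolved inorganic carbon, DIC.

[CO2*] = KH · pCO2 = 10^(−1.33) × 4730×10^-6 = 2.212×10^-4 mol/kg
α₀ = 1/(1 + K1/[H⁺] + K1K2/[H⁺]²) = 1/(1 + 10^+1.01 + 10^-0.91) = 0.08806
DIC = [CO2*]/α₀ = 2.212×10^-4 / 0.08806 = 2.51 mmol/kg

DIC = 2.51 mmol/kg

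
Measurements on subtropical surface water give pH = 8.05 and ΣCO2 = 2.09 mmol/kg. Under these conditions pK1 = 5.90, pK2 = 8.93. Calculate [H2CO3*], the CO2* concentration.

[CO2*] = 13.0 μmol/kg

α₀ = 1 / (1 + K1/[H⁺] + K1K2/[H⁺]²) = 1 / (1 + 10^+2.15 + 10^+1.27)
   = 1 / (1 + 141.25 + 18.621) = 1/160.87 = 0.006216
[CO2*] = α₀ × DIC = 0.006216 × 2.09 = 0.0130 mmol/kg = 13.0 μmol/kg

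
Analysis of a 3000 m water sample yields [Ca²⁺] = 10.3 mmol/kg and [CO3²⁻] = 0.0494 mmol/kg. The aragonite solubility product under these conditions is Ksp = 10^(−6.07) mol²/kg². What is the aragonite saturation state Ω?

Ksp = 10^(−6.07) = 8.511×10^-7
Ω = [Ca²⁺][CO3²⁻]/Ksp = (10.3×10^-3)(0.0494×10^-3) / 8.511×10^-7 = 0.598

Ω = 0.598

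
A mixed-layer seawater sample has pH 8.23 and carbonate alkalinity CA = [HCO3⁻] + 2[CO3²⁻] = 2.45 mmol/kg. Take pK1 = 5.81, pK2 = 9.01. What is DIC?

DIC = 2.15 mmol/kg

CA = [HCO3⁻] + 2[CO3²⁻] = (α₁ + 2α₂)·DIC
At pH 8.23: [H⁺]/K1 = 10^-2.42 = 0.0038019, K2/[H⁺] = 10^-0.78 = 0.16596
α₁ = 1/(1 + 0.0038019 + 0.16596) = 1/1.1698 = 0.8549; α₂ = α₁·K2/[H⁺] = 0.1419
α₁ + 2α₂ = 1.1386
DIC = CA / (α₁ + 2α₂) = 2.45 / 1.1386 = 2.15 mmol/kg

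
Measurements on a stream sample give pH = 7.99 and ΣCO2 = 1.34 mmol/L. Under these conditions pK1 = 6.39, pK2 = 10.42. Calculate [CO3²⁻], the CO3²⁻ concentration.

[CO3²⁻] = 4.84 μmol/L

α₂ = 1 / (1 + [H⁺]/K2 + [H⁺]²/(K1K2)) = 1 / (1 + 10^+2.43 + 10^+0.83)
   = 1 / (1 + 269.15 + 6.7608) = 1/276.91 = 0.003611
[CO3²⁻] = α₂ × DIC = 0.003611 × 1.34 = 0.00484 mmol/L = 4.84 μmol/L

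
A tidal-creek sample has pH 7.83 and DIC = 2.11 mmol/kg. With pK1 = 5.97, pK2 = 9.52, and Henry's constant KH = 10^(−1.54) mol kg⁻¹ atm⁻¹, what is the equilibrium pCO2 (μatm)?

α₀ = 1 / (1 + K1/[H⁺] + K1K2/[H⁺]²) = 1 / (1 + 10^+1.86 + 10^+0.17)
   = 1 / (1 + 72.444 + 1.4791) = 1/74.923 = 0.01335
[CO2*] = α₀ × DIC = 0.01335 × 2.11 = 0.02816 mmol/kg
pCO2 = [CO2*]/KH = 2.816×10^-5 / 2.884×10^-2 = 976 μatm

pCO2 = 976 μatm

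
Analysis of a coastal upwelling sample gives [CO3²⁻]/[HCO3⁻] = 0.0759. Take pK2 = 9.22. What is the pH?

From K2 = [H⁺][CO3²⁻]/[HCO3⁻]:  pH = pK2 + log₁₀([CO3²⁻]/[HCO3⁻])
log₁₀(0.0759) = -1.120
pH = 9.22 + (-1.120) = 8.10

pH = 8.10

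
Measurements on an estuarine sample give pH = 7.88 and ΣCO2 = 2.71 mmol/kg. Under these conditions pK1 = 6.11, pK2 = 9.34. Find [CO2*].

[CO2*] = 0.0438 mmol/kg

α₀ = 1 / (1 + K1/[H⁺] + K1K2/[H⁺]²) = 1 / (1 + 10^+1.77 + 10^+0.31)
   = 1 / (1 + 58.884 + 2.0417) = 1/61.926 = 0.01615
[CO2*] = α₀ × DIC = 0.01615 × 2.71 = 0.0438 mmol/kg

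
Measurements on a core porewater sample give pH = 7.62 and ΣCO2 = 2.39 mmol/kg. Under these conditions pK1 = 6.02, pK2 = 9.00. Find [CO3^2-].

α₂ = 1 / (1 + [H⁺]/K2 + [H⁺]²/(K1K2)) = 1 / (1 + 10^+1.38 + 10^-0.22)
   = 1 / (1 + 23.988 + 0.60256) = 1/25.591 = 0.03908
[CO3²⁻] = α₂ × DIC = 0.03908 × 2.39 = 0.0934 mmol/kg

[CO3²⁻] = 0.0934 mmol/kg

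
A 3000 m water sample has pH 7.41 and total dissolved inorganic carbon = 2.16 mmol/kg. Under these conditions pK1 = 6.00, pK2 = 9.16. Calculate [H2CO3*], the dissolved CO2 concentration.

[CO2*] = 0.0795 mmol/kg

α₀ = 1 / (1 + K1/[H⁺] + K1K2/[H⁺]²) = 1 / (1 + 10^+1.41 + 10^-0.34)
   = 1 / (1 + 25.704 + 0.45709) = 1/27.161 = 0.03682
[CO2*] = α₀ × DIC = 0.03682 × 2.16 = 0.0795 mmol/kg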